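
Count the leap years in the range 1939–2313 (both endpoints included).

Multiples of 4 in [1939,2313]: 94.
Of those, multiples of 100: 4 (not leap unless ÷400).
Multiples of 400: 1.
Leap years = 94 − 4 + 1 = 91.

91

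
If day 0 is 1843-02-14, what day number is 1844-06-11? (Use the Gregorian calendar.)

Feb 14, 1843 → Feb 14, 1844: 365 days.
Feb 14, 1844 → Mar 14, 1844: 29 days (February has 29).
Mar 14, 1844 → Apr 14, 1844: 31 days (March has 31).
Apr 14, 1844 → May 14, 1844: 30 days (April has 30).
May 14, 1844 → Jun 11, 1844: 28 days.
Total: 483 days.

483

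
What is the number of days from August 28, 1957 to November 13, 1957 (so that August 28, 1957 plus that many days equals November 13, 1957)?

77

Aug 28, 1957 → Sep 28, 1957: 31 days (August has 31).
Sep 28, 1957 → Oct 28, 1957: 30 days (September has 30).
Oct 28, 1957 → Nov 13, 1957: 16 days.
Total: 77 days.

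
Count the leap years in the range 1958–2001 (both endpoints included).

Multiples of 4 in [1958,2001]: 11.
Of those, multiples of 100: 1 (not leap unless ÷400).
Multiples of 400: 1.
Leap years = 11 − 1 + 1 = 11.

11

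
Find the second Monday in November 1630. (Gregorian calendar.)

November 11, 1630

November 1, 1630 is a Friday.
The first Monday is therefore November 4 (3 days later).
The second Monday is 4 + 1×7 = November 11.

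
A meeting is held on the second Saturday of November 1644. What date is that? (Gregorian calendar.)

November 12, 1644

November 1, 1644 is a Tuesday.
The first Saturday is therefore November 5 (4 days later).
The second Saturday is 5 + 1×7 = November 12.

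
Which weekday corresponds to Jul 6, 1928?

Friday

January 1, 1928 is a Sunday.
Jan 1, 1928 → Feb 1, 1928: 31 days (January has 31).
Feb 1, 1928 → Mar 1, 1928: 29 days (February has 29).
Mar 1, 1928 → Apr 1, 1928: 31 days (March has 31).
Apr 1, 1928 → May 1, 1928: 30 days (April has 30).
May 1, 1928 → Jun 1, 1928: 31 days (May has 31).
Jun 1, 1928 → Jul 1, 1928: 30 days (June has 30).
Jul 1, 1928 → Jul 6, 1928: 5 days.
Total: 187 days.
187 mod 7 = 5, so Sunday + 5 = Friday.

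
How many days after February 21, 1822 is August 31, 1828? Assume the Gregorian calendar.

2383

Feb 21, 1822 → Feb 21, 1823: 365 days.
Feb 21, 1823 → Feb 21, 1824: 365 days.
Feb 21, 1824 → Feb 21, 1825: 366 days (Feb 29, 1824 is in that span).
Feb 21, 1825 → Feb 21, 1826: 365 days.
Feb 21, 1826 → Feb 21, 1827: 365 days.
Feb 21, 1827 → Feb 21, 1828: 365 days.
Feb 21, 1828 → Mar 21, 1828: 29 days (February has 29).
Mar 21, 1828 → Apr 21, 1828: 31 days (March has 31).
Apr 21, 1828 → May 21, 1828: 30 days (April has 30).
May 21, 1828 → Jun 21, 1828: 31 days (May has 31).
Jun 21, 1828 → Jul 21, 1828: 30 days (June has 30).
Jul 21, 1828 → Aug 21, 1828: 31 days (July has 31).
Aug 21, 1828 → Aug 31, 1828: 10 days.
Total: 2383 days.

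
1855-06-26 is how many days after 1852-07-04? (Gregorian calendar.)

1087

Jul 4, 1852 → Jul 4, 1853: 365 days.
Jul 4, 1853 → Jul 4, 1854: 365 days.
Jul 4, 1854 → Aug 4, 1854: 31 days (July has 31).
Aug 4, 1854 → Sep 4, 1854: 31 days (August has 31).
Sep 4, 1854 → Oct 4, 1854: 30 days (September has 30).
Oct 4, 1854 → Nov 4, 1854: 31 days (October has 31).
Nov 4, 1854 → Dec 4, 1854: 30 days (November has 30).
Dec 4, 1854 → Jan 4, 1855: 31 days (December has 31).
Jan 4, 1855 → Feb 4, 1855: 31 days (January has 31).
Feb 4, 1855 → Mar 4, 1855: 28 days (February has 28).
Mar 4, 1855 → Apr 4, 1855: 31 days (March has 31).
Apr 4, 1855 → May 4, 1855: 30 days (April has 30).
May 4, 1855 → Jun 4, 1855: 31 days (May has 31).
Jun 4, 1855 → Jun 26, 1855: 22 days.
Total: 1087 days.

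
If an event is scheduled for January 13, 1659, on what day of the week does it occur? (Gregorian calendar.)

Monday

Doomsday rule: the anchor day for the 1600s is Tuesday. For year 59: 59÷12 = 4 r 11, and 11÷4 = 2, so 4+11+2 = 17.
Tuesday + 17 ≡ Friday — that's 1659's doomsday.
In January the doomsday date is Jan 3 (1659 is not a leap year).
Jan 13 is 10 days after Jan 3; 10 mod 7 = 3, so Friday + 3 = Monday.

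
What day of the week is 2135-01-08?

Saturday

Doomsday rule: the anchor day for the 2100s is Sunday. For year 35: 35÷12 = 2 r 11, and 11÷4 = 2, so 2+11+2 = 15.
Sunday + 15 ≡ Monday — that's 2135's doomsday.
In January the doomsday date is Jan 3 (2135 is not a leap year).
Jan 8 is 5 days after Jan 3; 5 mod 7 = 5, so Monday + 5 = Saturday.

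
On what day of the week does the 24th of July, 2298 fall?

Sunday

Doomsday rule: the anchor day for the 2200s is Friday. For year 98: 98÷12 = 8 r 2, and 2÷4 = 0, so 8+2+0 = 10.
Friday + 10 ≡ Monday — that's 2298's doomsday.
In July the doomsday date is Jul 11.
Jul 24 is 13 days after Jul 11; 13 mod 7 = 6, so Monday + 6 = Sunday.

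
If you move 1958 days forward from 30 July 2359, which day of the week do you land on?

First find the weekday of Jul 30, 2359. Doomsday rule: the anchor day for the 2300s is Wednesday. For year 59: 59÷12 = 4 r 11, and 11÷4 = 2, so 4+11+2 = 17.
Wednesday + 17 ≡ Saturday — that's 2359's doomsday.
In July the doomsday date is Jul 11.
Jul 30 is 19 days after Jul 11; 19 mod 7 = 5, so Saturday + 5 = Thursday.
1958 mod 7 = 5, so 1958 days after a Thursday is Thursday + 5 = Tuesday.

Tuesday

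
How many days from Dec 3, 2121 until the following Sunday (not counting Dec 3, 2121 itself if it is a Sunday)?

Dec 3, 2121 is a Wednesday.
From Wednesday to the next Sunday is 4 days.

4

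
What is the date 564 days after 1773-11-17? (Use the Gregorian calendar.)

+365 (one year) → Nov 17, 1774 (199 left).
Nov has 30 days: +14 → Dec 1, 1774 (185 left).
Dec has 31 days: +31 → Jan 1, 1775 (154 left).
Jan has 31 days: +31 → Feb 1, 1775 (123 left).
Feb has 28 days: +28 → Mar 1, 1775 (95 left).
Mar has 31 days: +31 → Apr 1, 1775 (64 left).
Apr has 30 days: +30 → May 1, 1775 (34 left).
May has 31 days: +31 → Jun 1, 1775 (3 left).
+3 → Jun 4, 1775.

June 4, 1775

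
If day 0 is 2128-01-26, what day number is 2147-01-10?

Jan 26, 2128 → Jan 26, 2129: 366 days (Feb 29, 2128 is in that span).
Jan 26, 2129 → Jan 26, 2130: 365 days.
Jan 26, 2130 → Jan 26, 2131: 365 days.
Jan 26, 2131 → Jan 26, 2132: 365 days.
Jan 26, 2132 → Jan 26, 2133: 366 days (Feb 29, 2132 is in that span).
Jan 26, 2133 → Jan 26, 2134: 365 days.
Jan 26, 2134 → Jan 26, 2135: 365 days.
Jan 26, 2135 → Jan 26, 2136: 365 days.
Jan 26, 2136 → Jan 26, 2137: 366 days (Feb 29, 2136 is in that span).
Jan 26, 2137 → Jan 26, 2138: 365 days.
Jan 26, 2138 → Jan 26, 2139: 365 days.
Jan 26, 2139 → Jan 26, 2140: 365 days.
Jan 26, 2140 → Jan 26, 2141: 366 days (Feb 29, 2140 is in that span).
Jan 26, 2141 → Jan 26, 2142: 365 days.
Jan 26, 2142 → Jan 26, 2143: 365 days.
Jan 26, 2143 → Jan 26, 2144: 365 days.
Jan 26, 2144 → Jan 26, 2145: 366 days (Feb 29, 2144 is in that span).
Jan 26, 2145 → Jan 26, 2146: 365 days.
Jan 26, 2146 → Feb 26, 2146: 31 days (January has 31).
Feb 26, 2146 → Mar 26, 2146: 28 days (February has 28).
Mar 26, 2146 → Apr 26, 2146: 31 days (March has 31).
Apr 26, 2146 → May 26, 2146: 30 days (April has 30).
May 26, 2146 → Jun 26, 2146: 31 days (May has 31).
Jun 26, 2146 → Jul 26, 2146: 30 days (June has 30).
Jul 26, 2146 → Aug 26, 2146: 31 days (July has 31).
Aug 26, 2146 → Sep 26, 2146: 31 days (August has 31).
Sep 26, 2146 → Oct 26, 2146: 30 days (September has 30).
Oct 26, 2146 → Nov 26, 2146: 31 days (October has 31).
Nov 26, 2146 → Dec 26, 2146: 30 days (November has 30).
Dec 26, 2146 → Jan 10, 2147: 15 days.
Total: 6924 days.

6924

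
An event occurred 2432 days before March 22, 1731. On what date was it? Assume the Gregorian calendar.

−365 (one year) → Mar 22, 1730 (2067 left).
−365 (one year) → Mar 22, 1729 (1702 left).
−365 (one year) → Mar 22, 1728 (1337 left).
−366 (one year; includes Feb 29, 1728) → Mar 22, 1727 (971 left).
−365 (one year) → Mar 22, 1726 (606 left).
−365 (one year) → Mar 22, 1725 (241 left).
−22 → Feb 28, 1725 (end of Feb, 28 days; 219 left).
−28 → Jan 31, 1725 (end of Jan, 31 days; 191 left).
−31 → Dec 31, 1724 (end of Dec, 31 days; 160 left).
−31 → Nov 30, 1724 (end of Nov, 30 days; 129 left).
−30 → Oct 31, 1724 (end of Oct, 31 days; 99 left).
−31 → Sep 30, 1724 (end of Sep, 30 days; 68 left).
−30 → Aug 31, 1724 (end of Aug, 31 days; 38 left).
−31 → Jul 31, 1724 (end of Jul, 31 days; 7 left).
−7 → Jul 24, 1724.

July 24, 1724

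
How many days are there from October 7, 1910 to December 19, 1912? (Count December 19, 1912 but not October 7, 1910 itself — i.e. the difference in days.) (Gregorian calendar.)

804

Oct 7, 1910 → Oct 7, 1911: 365 days.
Oct 7, 1911 → Oct 7, 1912: 366 days (Feb 29, 1912 is in that span).
Oct 7, 1912 → Nov 7, 1912: 31 days (October has 31).
Nov 7, 1912 → Dec 7, 1912: 30 days (November has 30).
Dec 7, 1912 → Dec 19, 1912: 12 days.
Total: 804 days.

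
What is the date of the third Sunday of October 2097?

October 20, 2097

October 1, 2097 is a Tuesday.
The first Sunday is therefore October 6 (5 days later).
The third Sunday is 6 + 2×7 = October 20.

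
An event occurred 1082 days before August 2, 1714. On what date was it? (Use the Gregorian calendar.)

August 16, 1711

−365 (one year) → Aug 2, 1713 (717 left).
−365 (one year) → Aug 2, 1712 (352 left).
−2 → Jul 31, 1712 (end of Jul, 31 days; 350 left).
−31 → Jun 30, 1712 (end of Jun, 30 days; 319 left).
−30 → May 31, 1712 (end of May, 31 days; 289 left).
−31 → Apr 30, 1712 (end of Apr, 30 days; 258 left).
−30 → Mar 31, 1712 (end of Mar, 31 days; 228 left).
−31 → Feb 29, 1712 (end of Feb, 29 days; 197 left).
−29 → Jan 31, 1712 (end of Jan, 31 days; 168 left).
−31 → Dec 31, 1711 (end of Dec, 31 days; 137 left).
−31 → Nov 30, 1711 (end of Nov, 30 days; 106 left).
−30 → Oct 31, 1711 (end of Oct, 31 days; 76 left).
−31 → Sep 30, 1711 (end of Sep, 30 days; 45 left).
−30 → Aug 31, 1711 (end of Aug, 31 days; 15 left).
−15 → Aug 16, 1711.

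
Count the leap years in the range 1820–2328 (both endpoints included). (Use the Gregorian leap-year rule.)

Multiples of 4 in [1820,2328]: 128.
Of those, multiples of 100: 5 (not leap unless ÷400).
Multiples of 400: 1.
Leap years = 128 − 5 + 1 = 124.

124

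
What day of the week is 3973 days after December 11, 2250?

Sunday

First find the weekday of Dec 11, 2250. Doomsday rule: the anchor day for the 2200s is Friday. For year 50: 50÷12 = 4 r 2, and 2÷4 = 0, so 4+2+0 = 6.
Friday + 6 ≡ Thursday — that's 2250's doomsday.
In December the doomsday date is Dec 12.
Dec 11 is 1 day before Dec 12; 1 mod 7 = 1, so Thursday − 1 = Wednesday.
3973 mod 7 = 4, so 3973 days after a Wednesday is Wednesday + 4 = Sunday.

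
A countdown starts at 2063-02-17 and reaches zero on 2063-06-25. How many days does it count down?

Feb 17, 2063 → Mar 17, 2063: 28 days (February has 28).
Mar 17, 2063 → Apr 17, 2063: 31 days (March has 31).
Apr 17, 2063 → May 17, 2063: 30 days (April has 30).
May 17, 2063 → Jun 17, 2063: 31 days (May has 31).
Jun 17, 2063 → Jun 25, 2063: 8 days.
Total: 128 days.

128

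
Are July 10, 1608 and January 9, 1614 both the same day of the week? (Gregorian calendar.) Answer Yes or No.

Yes

From Jul 10, 1608 to Jan 9, 1614 is 2009 days.
2009 mod 7 = 0, so they are the same weekday.
(Jul 10, 1608 is a Thursday; Jan 9, 1614 is a Thursday.)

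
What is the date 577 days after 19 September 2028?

+365 (one year) → Sep 19, 2029 (212 left).
Sep has 30 days: +12 → Oct 1, 2029 (200 left).
Oct has 31 days: +31 → Nov 1, 2029 (169 left).
Nov has 30 days: +30 → Dec 1, 2029 (139 left).
Dec has 31 days: +31 → Jan 1, 2030 (108 left).
Jan has 31 days: +31 → Feb 1, 2030 (77 left).
Feb has 28 days: +28 → Mar 1, 2030 (49 left).
Mar has 31 days: +31 → Apr 1, 2030 (18 left).
+18 → Apr 19, 2030.

April 19, 2030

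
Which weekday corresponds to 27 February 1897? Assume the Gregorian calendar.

Saturday

Doomsday rule: the anchor day for the 1800s is Friday. For year 97: 97÷12 = 8 r 1, and 1÷4 = 0, so 8+1+0 = 9.
Friday + 9 ≡ Sunday — that's 1897's doomsday.
In February the doomsday date is Feb 28 (1897 is not a leap year).
Feb 27 is 1 day before Feb 28; 1 mod 7 = 1, so Sunday − 1 = Saturday.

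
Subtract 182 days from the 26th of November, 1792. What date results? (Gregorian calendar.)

May 28, 1792

−26 → Oct 31, 1792 (end of Oct, 31 days; 156 left).
−31 → Sep 30, 1792 (end of Sep, 30 days; 125 left).
−30 → Aug 31, 1792 (end of Aug, 31 days; 95 left).
−31 → Jul 31, 1792 (end of Jul, 31 days; 64 left).
−31 → Jun 30, 1792 (end of Jun, 30 days; 33 left).
−30 → May 31, 1792 (end of May, 31 days; 3 left).
−3 → May 28, 1792.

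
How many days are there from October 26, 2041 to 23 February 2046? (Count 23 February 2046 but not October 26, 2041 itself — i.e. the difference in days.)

Oct 26, 2041 → Oct 26, 2042: 365 days.
Oct 26, 2042 → Oct 26, 2043: 365 days.
Oct 26, 2043 → Oct 26, 2044: 366 days (Feb 29, 2044 is in that span).
Oct 26, 2044 → Oct 26, 2045: 365 days.
Oct 26, 2045 → Nov 26, 2045: 31 days (October has 31).
Nov 26, 2045 → Dec 26, 2045: 30 days (November has 30).
Dec 26, 2045 → Jan 26, 2046: 31 days (December has 31).
Jan 26, 2046 → Feb 23, 2046: 28 days.
Total: 1581 days.

1581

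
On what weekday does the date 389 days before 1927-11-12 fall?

First find the weekday of Nov 12, 1927. Doomsday rule: the anchor day for the 1900s is Wednesday. For year 27: 27÷12 = 2 r 3, and 3÷4 = 0, so 2+3+0 = 5.
Wednesday + 5 ≡ Monday — that's 1927's doomsday.
In November the doomsday date is Nov 7.
Nov 12 is 5 days after Nov 7; 5 mod 7 = 5, so Monday + 5 = Saturday.
389 mod 7 = 4, so 389 days before a Saturday is Saturday − 4 = Tuesday.

Tuesday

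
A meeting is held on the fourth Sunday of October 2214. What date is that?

October 23, 2214

October 1, 2214 is a Saturday.
The first Sunday is therefore October 2 (1 days later).
The fourth Sunday is 2 + 3×7 = October 23.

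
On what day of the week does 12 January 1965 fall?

Doomsday rule: the anchor day for the 1900s is Wednesday. For year 65: 65÷12 = 5 r 5, and 5÷4 = 1, so 5+5+1 = 11.
Wednesday + 11 ≡ Sunday — that's 1965's doomsday.
In January the doomsday date is Jan 3 (1965 is not a leap year).
Jan 12 is 9 days after Jan 3; 9 mod 7 = 2, so Sunday + 2 = Tuesday.

Tuesday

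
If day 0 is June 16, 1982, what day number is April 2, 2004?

Jun 16, 1982 → Jun 16, 1983: 365 days.
Jun 16, 1983 → Jun 16, 1984: 366 days (Feb 29, 1984 is in that span).
Jun 16, 1984 → Jun 16, 1985: 365 days.
Jun 16, 1985 → Jun 16, 1986: 365 days.
Jun 16, 1986 → Jun 16, 1987: 365 days.
Jun 16, 1987 → Jun 16, 1988: 366 days (Feb 29, 1988 is in that span).
Jun 16, 1988 → Jun 16, 1989: 365 days.
Jun 16, 1989 → Jun 16, 1990: 365 days.
Jun 16, 1990 → Jun 16, 1991: 365 days.
Jun 16, 1991 → Jun 16, 1992: 366 days (Feb 29, 1992 is in that span).
Jun 16, 1992 → Jun 16, 1993: 365 days.
Jun 16, 1993 → Jun 16, 1994: 365 days.
Jun 16, 1994 → Jun 16, 1995: 365 days.
Jun 16, 1995 → Jun 16, 1996: 366 days (Feb 29, 1996 is in that span).
Jun 16, 1996 → Jun 16, 1997: 365 days.
Jun 16, 1997 → Jun 16, 1998: 365 days.
Jun 16, 1998 → Jun 16, 1999: 365 days.
Jun 16, 1999 → Jun 16, 2000: 366 days (Feb 29, 2000 is in that span).
Jun 16, 2000 → Jun 16, 2001: 365 days.
Jun 16, 2001 → Jun 16, 2002: 365 days.
Jun 16, 2002 → Jun 16, 2003: 365 days.
Jun 16, 2003 → Jul 16, 2003: 30 days (June has 30).
Jul 16, 2003 → Aug 16, 2003: 31 days (July has 31).
Aug 16, 2003 → Sep 16, 2003: 31 days (August has 31).
Sep 16, 2003 → Oct 16, 2003: 30 days (September has 30).
Oct 16, 2003 → Nov 16, 2003: 31 days (October has 31).
Nov 16, 2003 → Dec 16, 2003: 30 days (November has 30).
Dec 16, 2003 → Jan 16, 2004: 31 days (December has 31).
Jan 16, 2004 → Feb 16, 2004: 31 days (January has 31).
Feb 16, 2004 → Mar 16, 2004: 29 days (February has 29).
Mar 16, 2004 → Apr 2, 2004: 17 days.
Total: 7961 days.

7961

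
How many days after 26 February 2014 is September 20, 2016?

Feb 26, 2014 → Feb 26, 2015: 365 days.
Feb 26, 2015 → Feb 26, 2016: 365 days.
Feb 26, 2016 → Mar 26, 2016: 29 days (February has 29).
Mar 26, 2016 → Apr 26, 2016: 31 days (March has 31).
Apr 26, 2016 → May 26, 2016: 30 days (April has 30).
May 26, 2016 → Jun 26, 2016: 31 days (May has 31).
Jun 26, 2016 → Jul 26, 2016: 30 days (June has 30).
Jul 26, 2016 → Aug 26, 2016: 31 days (July has 31).
Aug 26, 2016 → Sep 20, 2016: 25 days.
Total: 937 days.

937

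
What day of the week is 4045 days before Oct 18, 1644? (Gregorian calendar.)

First find the weekday of Oct 18, 1644. Doomsday rule: the anchor day for the 1600s is Tuesday. For year 44: 44÷12 = 3 r 8, and 8÷4 = 2, so 3+8+2 = 13.
Tuesday + 13 ≡ Monday — that's 1644's doomsday.
In October the doomsday date is Oct 10.
Oct 18 is 8 days after Oct 10; 8 mod 7 = 1, so Monday + 1 = Tuesday.
4045 mod 7 = 6, so 4045 days before a Tuesday is Tuesday − 6 = Wednesday.

Wednesday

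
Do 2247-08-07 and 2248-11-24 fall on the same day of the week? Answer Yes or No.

From Aug 7, 2247 to Nov 24, 2248 is 475 days.
475 mod 7 = 6, so they are different weekdays.
(Aug 7, 2247 is a Saturday; Nov 24, 2248 is a Friday.)

No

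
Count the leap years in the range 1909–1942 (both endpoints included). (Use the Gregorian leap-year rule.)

Multiples of 4 in [1909,1942]: 8.
Of those, multiples of 100: 0 (not leap unless ÷400).
Multiples of 400: 0.
Leap years = 8 − 0 + 0 = 8.

8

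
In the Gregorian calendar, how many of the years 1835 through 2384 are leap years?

Multiples of 4 in [1835,2384]: 138.
Of those, multiples of 100: 5 (not leap unless ÷400).
Multiples of 400: 1.
Leap years = 138 − 5 + 1 = 134.

134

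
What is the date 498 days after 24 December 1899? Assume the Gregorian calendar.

May 6, 1901

+365 (one year) → Dec 24, 1900 (133 left).
Dec has 31 days: +8 → Jan 1, 1901 (125 left).
Jan has 31 days: +31 → Feb 1, 1901 (94 left).
Feb has 28 days: +28 → Mar 1, 1901 (66 left).
Mar has 31 days: +31 → Apr 1, 1901 (35 left).
Apr has 30 days: +30 → May 1, 1901 (5 left).
+5 → May 6, 1901.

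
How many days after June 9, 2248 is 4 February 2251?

970

Jun 9, 2248 → Jun 9, 2249: 365 days.
Jun 9, 2249 → Jun 9, 2250: 365 days.
Jun 9, 2250 → Jul 9, 2250: 30 days (June has 30).
Jul 9, 2250 → Aug 9, 2250: 31 days (July has 31).
Aug 9, 2250 → Sep 9, 2250: 31 days (August has 31).
Sep 9, 2250 → Oct 9, 2250: 30 days (September has 30).
Oct 9, 2250 → Nov 9, 2250: 31 days (October has 31).
Nov 9, 2250 → Dec 9, 2250: 30 days (November has 30).
Dec 9, 2250 → Jan 9, 2251: 31 days (December has 31).
Jan 9, 2251 → Feb 4, 2251: 26 days.
Total: 970 days.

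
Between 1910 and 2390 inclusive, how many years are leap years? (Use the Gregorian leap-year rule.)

117

Multiples of 4 in [1910,2390]: 120.
Of those, multiples of 100: 4 (not leap unless ÷400).
Multiples of 400: 1.
Leap years = 120 − 4 + 1 = 117.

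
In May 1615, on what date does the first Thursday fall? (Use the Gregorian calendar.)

May 7, 1615

May 1, 1615 is a Friday.
The first Thursday is therefore May 7 (6 days later).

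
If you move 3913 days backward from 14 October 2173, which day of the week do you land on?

Thursday

First find the weekday of Oct 14, 2173. Doomsday rule: the anchor day for the 2100s is Sunday. For year 73: 73÷12 = 6 r 1, and 1÷4 = 0, so 6+1+0 = 7.
Sunday + 7 ≡ Sunday — that's 2173's doomsday.
In October the doomsday date is Oct 10.
Oct 14 is 4 days after Oct 10; 4 mod 7 = 4, so Sunday + 4 = Thursday.
3913 mod 7 = 0, so 3913 days before a Thursday is Thursday − 0 = Thursday.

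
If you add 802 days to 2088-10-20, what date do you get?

+365 (one year) → Oct 20, 2089 (437 left).
+365 (one year) → Oct 20, 2090 (72 left).
Oct has 31 days: +12 → Nov 1, 2090 (60 left).
Nov has 30 days: +30 → Dec 1, 2090 (30 left).
+30 → Dec 31, 2090.

December 31, 2090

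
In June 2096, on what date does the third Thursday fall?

June 1, 2096 is a Friday.
The first Thursday is therefore June 7 (6 days later).
The third Thursday is 7 + 2×7 = June 21.

June 21, 2096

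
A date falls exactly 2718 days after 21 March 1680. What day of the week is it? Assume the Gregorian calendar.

Saturday

First find the weekday of Mar 21, 1680. Doomsday rule: the anchor day for the 1600s is Tuesday. For year 80: 80÷12 = 6 r 8, and 8÷4 = 2, so 6+8+2 = 16.
Tuesday + 16 ≡ Thursday — that's 1680's doomsday.
In March the doomsday date is Mar 14.
Mar 21 is 7 days after Mar 14; 7 mod 7 = 0, so Thursday + 0 = Thursday.
2718 mod 7 = 2, so 2718 days after a Thursday is Thursday + 2 = Saturday.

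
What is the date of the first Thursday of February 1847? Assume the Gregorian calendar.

February 1, 1847 is a Monday.
The first Thursday is therefore February 4 (3 days later).

February 4, 1847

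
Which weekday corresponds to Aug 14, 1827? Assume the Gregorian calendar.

Doomsday rule: the anchor day for the 1800s is Friday. For year 27: 27÷12 = 2 r 3, and 3÷4 = 0, so 2+3+0 = 5.
Friday + 5 ≡ Wednesday — that's 1827's doomsday.
In August the doomsday date is Aug 8.
Aug 14 is 6 days after Aug 8; 6 mod 7 = 6, so Wednesday + 6 = Tuesday.

Tuesday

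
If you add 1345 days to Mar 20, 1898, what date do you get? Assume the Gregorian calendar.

November 25, 1901

+365 (one year) → Mar 20, 1899 (980 left).
+365 (one year) → Mar 20, 1900 (615 left).
+365 (one year) → Mar 20, 1901 (250 left).
Mar has 31 days: +12 → Apr 1, 1901 (238 left).
Apr has 30 days: +30 → May 1, 1901 (208 left).
May has 31 days: +31 → Jun 1, 1901 (177 left).
Jun has 30 days: +30 → Jul 1, 1901 (147 left).
Jul has 31 days: +31 → Aug 1, 1901 (116 left).
Aug has 31 days: +31 → Sep 1, 1901 (85 left).
Sep has 30 days: +30 → Oct 1, 1901 (55 left).
Oct has 31 days: +31 → Nov 1, 1901 (24 left).
+24 → Nov 25, 1901.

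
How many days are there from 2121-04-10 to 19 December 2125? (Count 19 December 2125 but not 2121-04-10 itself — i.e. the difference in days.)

Apr 10, 2121 → Apr 10, 2122: 365 days.
Apr 10, 2122 → Apr 10, 2123: 365 days.
Apr 10, 2123 → Apr 10, 2124: 366 days (Feb 29, 2124 is in that span).
Apr 10, 2124 → Apr 10, 2125: 365 days.
Apr 10, 2125 → May 10, 2125: 30 days (April has 30).
May 10, 2125 → Jun 10, 2125: 31 days (May has 31).
Jun 10, 2125 → Jul 10, 2125: 30 days (June has 30).
Jul 10, 2125 → Aug 10, 2125: 31 days (July has 31).
Aug 10, 2125 → Sep 10, 2125: 31 days (August has 31).
Sep 10, 2125 → Oct 10, 2125: 30 days (September has 30).
Oct 10, 2125 → Nov 10, 2125: 31 days (October has 31).
Nov 10, 2125 → Dec 10, 2125: 30 days (November has 30).
Dec 10, 2125 → Dec 19, 2125: 9 days.
Total: 1714 days.

1714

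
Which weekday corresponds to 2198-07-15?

Doomsday rule: the anchor day for the 2100s is Sunday. For year 98: 98÷12 = 8 r 2, and 2÷4 = 0, so 8+2+0 = 10.
Sunday + 10 ≡ Wednesday — that's 2198's doomsday.
In July the doomsday date is Jul 11.
Jul 15 is 4 days after Jul 11; 4 mod 7 = 4, so Wednesday + 4 = Sunday.

Sunday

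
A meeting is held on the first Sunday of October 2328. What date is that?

October 1, 2328 is a Monday.
The first Sunday is therefore October 7 (6 days later).

October 7, 2328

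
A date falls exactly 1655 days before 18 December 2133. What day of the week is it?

First find the weekday of Dec 18, 2133. Doomsday rule: the anchor day for the 2100s is Sunday. For year 33: 33÷12 = 2 r 9, and 9÷4 = 2, so 2+9+2 = 13.
Sunday + 13 ≡ Saturday — that's 2133's doomsday.
In December the doomsday date is Dec 12.
Dec 18 is 6 days after Dec 12; 6 mod 7 = 6, so Saturday + 6 = Friday.
1655 mod 7 = 3, so 1655 days before a Friday is Friday − 3 = Tuesday.

Tuesday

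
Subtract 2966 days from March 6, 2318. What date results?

−365 (one year) → Mar 6, 2317 (2601 left).
−365 (one year) → Mar 6, 2316 (2236 left).
−366 (one year; includes Feb 29, 2316) → Mar 6, 2315 (1870 left).
−365 (one year) → Mar 6, 2314 (1505 left).
−365 (one year) → Mar 6, 2313 (1140 left).
−365 (one year) → Mar 6, 2312 (775 left).
−366 (one year; includes Feb 29, 2312) → Mar 6, 2311 (409 left).
−365 (one year) → Mar 6, 2310 (44 left).
−6 → Feb 28, 2310 (end of Feb, 28 days; 38 left).
−28 → Jan 31, 2310 (end of Jan, 31 days; 10 left).
−10 → Jan 21, 2310.

January 21, 2310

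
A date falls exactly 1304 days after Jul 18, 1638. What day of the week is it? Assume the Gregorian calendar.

Tuesday

Jul 18, 1638 is a Sunday.
1304 mod 7 = 2, so 1304 days after a Sunday is Sunday + 2 = Tuesday.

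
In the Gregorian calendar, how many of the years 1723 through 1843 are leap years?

29

Multiples of 4 in [1723,1843]: 30.
Of those, multiples of 100: 1 (not leap unless ÷400).
Multiples of 400: 0.
Leap years = 30 − 1 + 0 = 29.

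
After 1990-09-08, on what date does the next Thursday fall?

Sep 8, 1990 is a Saturday.
From Saturday to the next Thursday is 5 days.
Sep 8, 1990 + 5 = Sep 13, 1990.

September 13, 1990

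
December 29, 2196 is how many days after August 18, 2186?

Aug 18, 2186 → Aug 18, 2187: 365 days.
Aug 18, 2187 → Aug 18, 2188: 366 days (Feb 29, 2188 is in that span).
Aug 18, 2188 → Aug 18, 2189: 365 days.
Aug 18, 2189 → Aug 18, 2190: 365 days.
Aug 18, 2190 → Aug 18, 2191: 365 days.
Aug 18, 2191 → Aug 18, 2192: 366 days (Feb 29, 2192 is in that span).
Aug 18, 2192 → Aug 18, 2193: 365 days.
Aug 18, 2193 → Aug 18, 2194: 365 days.
Aug 18, 2194 → Aug 18, 2195: 365 days.
Aug 18, 2195 → Aug 18, 2196: 366 days (Feb 29, 2196 is in that span).
Aug 18, 2196 → Sep 18, 2196: 31 days (August has 31).
Sep 18, 2196 → Oct 18, 2196: 30 days (September has 30).
Oct 18, 2196 → Nov 18, 2196: 31 days (October has 31).
Nov 18, 2196 → Dec 18, 2196: 30 days (November has 30).
Dec 18, 2196 → Dec 29, 2196: 11 days.
Total: 3786 days.

3786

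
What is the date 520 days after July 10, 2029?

+365 (one year) → Jul 10, 2030 (155 left).
Jul has 31 days: +22 → Aug 1, 2030 (133 left).
Aug has 31 days: +31 → Sep 1, 2030 (102 left).
Sep has 30 days: +30 → Oct 1, 2030 (72 left).
Oct has 31 days: +31 → Nov 1, 2030 (41 left).
Nov has 30 days: +30 → Dec 1, 2030 (11 left).
+11 → Dec 12, 2030.

December 12, 2030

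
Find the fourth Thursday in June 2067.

June 23, 2067

June 1, 2067 is a Wednesday.
The first Thursday is therefore June 2 (1 days later).
The fourth Thursday is 2 + 3×7 = June 23.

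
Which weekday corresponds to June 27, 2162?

January 1, 2162 is a Friday.
Jan 1, 2162 → Feb 1, 2162: 31 days (January has 31).
Feb 1, 2162 → Mar 1, 2162: 28 days (February has 28).
Mar 1, 2162 → Apr 1, 2162: 31 days (March has 31).
Apr 1, 2162 → May 1, 2162: 30 days (April has 30).
May 1, 2162 → Jun 1, 2162: 31 days (May has 31).
Jun 1, 2162 → Jun 27, 2162: 26 days.
Total: 177 days.
177 mod 7 = 2, so Friday + 2 = Sunday.

Sunday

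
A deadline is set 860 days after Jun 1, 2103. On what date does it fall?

+366 (one year; includes Feb 29, 2104) → Jun 1, 2104 (494 left).
+365 (one year) → Jun 1, 2105 (129 left).
Jun has 30 days: +30 → Jul 1, 2105 (99 left).
Jul has 31 days: +31 → Aug 1, 2105 (68 left).
Aug has 31 days: +31 → Sep 1, 2105 (37 left).
Sep has 30 days: +30 → Oct 1, 2105 (7 left).
+7 → Oct 8, 2105.

October 8, 2105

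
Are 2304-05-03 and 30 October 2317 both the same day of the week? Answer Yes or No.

Yes

From May 3, 2304 to Oct 30, 2317 is 4928 days.
4928 mod 7 = 0, so they are the same weekday.
(May 3, 2304 is a Tuesday; Oct 30, 2317 is a Tuesday.)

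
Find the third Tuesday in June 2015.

June 1, 2015 is a Monday.
The first Tuesday is therefore June 2 (1 days later).
The third Tuesday is 2 + 2×7 = June 16.

June 16, 2015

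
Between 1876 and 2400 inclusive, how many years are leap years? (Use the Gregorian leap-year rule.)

Multiples of 4 in [1876,2400]: 132.
Of those, multiples of 100: 6 (not leap unless ÷400).
Multiples of 400: 2.
Leap years = 132 − 6 + 2 = 128.

128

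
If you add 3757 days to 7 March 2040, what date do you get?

June 20, 2050

+365 (one year) → Mar 7, 2041 (3392 left).
+365 (one year) → Mar 7, 2042 (3027 left).
+365 (one year) → Mar 7, 2043 (2662 left).
+366 (one year; includes Feb 29, 2044) → Mar 7, 2044 (2296 left).
+365 (one year) → Mar 7, 2045 (1931 left).
+365 (one year) → Mar 7, 2046 (1566 left).
+365 (one year) → Mar 7, 2047 (1201 left).
+366 (one year; includes Feb 29, 2048) → Mar 7, 2048 (835 left).
+365 (one year) → Mar 7, 2049 (470 left).
+365 (one year) → Mar 7, 2050 (105 left).
Mar has 31 days: +25 → Apr 1, 2050 (80 left).
Apr has 30 days: +30 → May 1, 2050 (50 left).
May has 31 days: +31 → Jun 1, 2050 (19 left).
+19 → Jun 20, 2050.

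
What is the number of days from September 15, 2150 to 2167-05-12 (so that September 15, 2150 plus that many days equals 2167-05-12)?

Sep 15, 2150 → Sep 15, 2151: 365 days.
Sep 15, 2151 → Sep 15, 2152: 366 days (Feb 29, 2152 is in that span).
Sep 15, 2152 → Sep 15, 2153: 365 days.
Sep 15, 2153 → Sep 15, 2154: 365 days.
Sep 15, 2154 → Sep 15, 2155: 365 days.
Sep 15, 2155 → Sep 15, 2156: 366 days (Feb 29, 2156 is in that span).
Sep 15, 2156 → Sep 15, 2157: 365 days.
Sep 15, 2157 → Sep 15, 2158: 365 days.
Sep 15, 2158 → Sep 15, 2159: 365 days.
Sep 15, 2159 → Sep 15, 2160: 366 days (Feb 29, 2160 is in that span).
Sep 15, 2160 → Sep 15, 2161: 365 days.
Sep 15, 2161 → Sep 15, 2162: 365 days.
Sep 15, 2162 → Sep 15, 2163: 365 days.
Sep 15, 2163 → Sep 15, 2164: 366 days (Feb 29, 2164 is in that span).
Sep 15, 2164 → Sep 15, 2165: 365 days.
Sep 15, 2165 → Sep 15, 2166: 365 days.
Sep 15, 2166 → Oct 15, 2166: 30 days (September has 30).
Oct 15, 2166 → Nov 15, 2166: 31 days (October has 31).
Nov 15, 2166 → Dec 15, 2166: 30 days (November has 30).
Dec 15, 2166 → Jan 15, 2167: 31 days (December has 31).
Jan 15, 2167 → Feb 15, 2167: 31 days (January has 31).
Feb 15, 2167 → Mar 15, 2167: 28 days (February has 28).
Mar 15, 2167 → Apr 15, 2167: 31 days (March has 31).
Apr 15, 2167 → May 12, 2167: 27 days.
Total: 6083 days.

6083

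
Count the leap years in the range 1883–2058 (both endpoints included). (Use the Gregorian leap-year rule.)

43

Multiples of 4 in [1883,2058]: 44.
Of those, multiples of 100: 2 (not leap unless ÷400).
Multiples of 400: 1.
Leap years = 44 − 2 + 1 = 43.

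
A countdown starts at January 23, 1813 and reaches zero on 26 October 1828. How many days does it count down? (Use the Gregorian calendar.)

5755

Jan 23, 1813 → Jan 23, 1814: 365 days.
Jan 23, 1814 → Jan 23, 1815: 365 days.
Jan 23, 1815 → Jan 23, 1816: 365 days.
Jan 23, 1816 → Jan 23, 1817: 366 days (Feb 29, 1816 is in that span).
Jan 23, 1817 → Jan 23, 1818: 365 days.
Jan 23, 1818 → Jan 23, 1819: 365 days.
Jan 23, 1819 → Jan 23, 1820: 365 days.
Jan 23, 1820 → Jan 23, 1821: 366 days (Feb 29, 1820 is in that span).
Jan 23, 1821 → Jan 23, 1822: 365 days.
Jan 23, 1822 → Jan 23, 1823: 365 days.
Jan 23, 1823 → Jan 23, 1824: 365 days.
Jan 23, 1824 → Jan 23, 1825: 366 days (Feb 29, 1824 is in that span).
Jan 23, 1825 → Jan 23, 1826: 365 days.
Jan 23, 1826 → Jan 23, 1827: 365 days.
Jan 23, 1827 → Jan 23, 1828: 365 days.
Jan 23, 1828 → Feb 23, 1828: 31 days (January has 31).
Feb 23, 1828 → Mar 23, 1828: 29 days (February has 29).
Mar 23, 1828 → Apr 23, 1828: 31 days (March has 31).
Apr 23, 1828 → May 23, 1828: 30 days (April has 30).
May 23, 1828 → Jun 23, 1828: 31 days (May has 31).
Jun 23, 1828 → Jul 23, 1828: 30 days (June has 30).
Jul 23, 1828 → Aug 23, 1828: 31 days (July has 31).
Aug 23, 1828 → Sep 23, 1828: 31 days (August has 31).
Sep 23, 1828 → Oct 23, 1828: 30 days (September has 30).
Oct 23, 1828 → Oct 26, 1828: 3 days.
Total: 5755 days.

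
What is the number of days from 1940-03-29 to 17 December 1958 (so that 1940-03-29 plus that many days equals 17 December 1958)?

Mar 29, 1940 → Mar 29, 1941: 365 days.
Mar 29, 1941 → Mar 29, 1942: 365 days.
Mar 29, 1942 → Mar 29, 1943: 365 days.
Mar 29, 1943 → Mar 29, 1944: 366 days (Feb 29, 1944 is in that span).
Mar 29, 1944 → Mar 29, 1945: 365 days.
Mar 29, 1945 → Mar 29, 1946: 365 days.
Mar 29, 1946 → Mar 29, 1947: 365 days.
Mar 29, 1947 → Mar 29, 1948: 366 days (Feb 29, 1948 is in that span).
Mar 29, 1948 → Mar 29, 1949: 365 days.
Mar 29, 1949 → Mar 29, 1950: 365 days.
Mar 29, 1950 → Mar 29, 1951: 365 days.
Mar 29, 1951 → Mar 29, 1952: 366 days (Feb 29, 1952 is in that span).
Mar 29, 1952 → Mar 29, 1953: 365 days.
Mar 29, 1953 → Mar 29, 1954: 365 days.
Mar 29, 1954 → Mar 29, 1955: 365 days.
Mar 29, 1955 → Mar 29, 1956: 366 days (Feb 29, 1956 is in that span).
Mar 29, 1956 → Mar 29, 1957: 365 days.
Mar 29, 1957 → Mar 29, 1958: 365 days.
Mar 29, 1958 → Apr 29, 1958: 31 days (March has 31).
Apr 29, 1958 → May 29, 1958: 30 days (April has 30).
May 29, 1958 → Jun 29, 1958: 31 days (May has 31).
Jun 29, 1958 → Jul 29, 1958: 30 days (June has 30).
Jul 29, 1958 → Aug 29, 1958: 31 days (July has 31).
Aug 29, 1958 → Sep 29, 1958: 31 days (August has 31).
Sep 29, 1958 → Oct 29, 1958: 30 days (September has 30).
Oct 29, 1958 → Nov 29, 1958: 31 days (October has 31).
Nov 29, 1958 → Dec 17, 1958: 18 days.
Total: 6837 days.

6837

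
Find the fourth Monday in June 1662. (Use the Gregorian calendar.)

June 26, 1662

June 1, 1662 is a Thursday.
The first Monday is therefore June 5 (4 days later).
The fourth Monday is 5 + 3×7 = June 26.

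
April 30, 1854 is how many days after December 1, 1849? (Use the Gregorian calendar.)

1611

Dec 1, 1849 → Dec 1, 1850: 365 days.
Dec 1, 1850 → Dec 1, 1851: 365 days.
Dec 1, 1851 → Dec 1, 1852: 366 days (Feb 29, 1852 is in that span).
Dec 1, 1852 → Dec 1, 1853: 365 days.
Dec 1, 1853 → Jan 1, 1854: 31 days (December has 31).
Jan 1, 1854 → Feb 1, 1854: 31 days (January has 31).
Feb 1, 1854 → Mar 1, 1854: 28 days (February has 28).
Mar 1, 1854 → Apr 1, 1854: 31 days (March has 31).
Apr 1, 1854 → Apr 30, 1854: 29 days.
Total: 1611 days.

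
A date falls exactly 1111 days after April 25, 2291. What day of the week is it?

Thursday

First find the weekday of Apr 25, 2291. Doomsday rule: the anchor day for the 2200s is Friday. For year 91: 91÷12 = 7 r 7, and 7÷4 = 1, so 7+7+1 = 15.
Friday + 15 ≡ Saturday — that's 2291's doomsday.
In April the doomsday date is Apr 4.
Apr 25 is 21 days after Apr 4; 21 mod 7 = 0, so Saturday + 0 = Saturday.
1111 mod 7 = 5, so 1111 days after a Saturday is Saturday + 5 = Thursday.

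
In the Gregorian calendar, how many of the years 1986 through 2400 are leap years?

101

Multiples of 4 in [1986,2400]: 104.
Of those, multiples of 100: 5 (not leap unless ÷400).
Multiples of 400: 2.
Leap years = 104 − 5 + 2 = 101.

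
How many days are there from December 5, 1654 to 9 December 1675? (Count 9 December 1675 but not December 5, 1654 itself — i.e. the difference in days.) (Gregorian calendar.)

7674

Dec 5, 1654 → Dec 5, 1655: 365 days.
Dec 5, 1655 → Dec 5, 1656: 366 days (Feb 29, 1656 is in that span).
Dec 5, 1656 → Dec 5, 1657: 365 days.
Dec 5, 1657 → Dec 5, 1658: 365 days.
Dec 5, 1658 → Dec 5, 1659: 365 days.
Dec 5, 1659 → Dec 5, 1660: 366 days (Feb 29, 1660 is in that span).
Dec 5, 1660 → Dec 5, 1661: 365 days.
Dec 5, 1661 → Dec 5, 1662: 365 days.
Dec 5, 1662 → Dec 5, 1663: 365 days.
Dec 5, 1663 → Dec 5, 1664: 366 days (Feb 29, 1664 is in that span).
Dec 5, 1664 → Dec 5, 1665: 365 days.
Dec 5, 1665 → Dec 5, 1666: 365 days.
Dec 5, 1666 → Dec 5, 1667: 365 days.
Dec 5, 1667 → Dec 5, 1668: 366 days (Feb 29, 1668 is in that span).
Dec 5, 1668 → Dec 5, 1669: 365 days.
Dec 5, 1669 → Dec 5, 1670: 365 days.
Dec 5, 1670 → Dec 5, 1671: 365 days.
Dec 5, 1671 → Dec 5, 1672: 366 days (Feb 29, 1672 is in that span).
Dec 5, 1672 → Dec 5, 1673: 365 days.
Dec 5, 1673 → Dec 5, 1674: 365 days.
Dec 5, 1674 → Jan 5, 1675: 31 days (December has 31).
Jan 5, 1675 → Feb 5, 1675: 31 days (January has 31).
Feb 5, 1675 → Mar 5, 1675: 28 days (February has 28).
Mar 5, 1675 → Apr 5, 1675: 31 days (March has 31).
Apr 5, 1675 → May 5, 1675: 30 days (April has 30).
May 5, 1675 → Jun 5, 1675: 31 days (May has 31).
Jun 5, 1675 → Jul 5, 1675: 30 days (June has 30).
Jul 5, 1675 → Aug 5, 1675: 31 days (July has 31).
Aug 5, 1675 → Sep 5, 1675: 31 days (August has 31).
Sep 5, 1675 → Oct 5, 1675: 30 days (September has 30).
Oct 5, 1675 → Nov 5, 1675: 31 days (October has 31).
Nov 5, 1675 → Dec 5, 1675: 30 days (November has 30).
Dec 5, 1675 → Dec 9, 1675: 4 days.
Total: 7674 days.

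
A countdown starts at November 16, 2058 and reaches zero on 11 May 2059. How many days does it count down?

Nov 16, 2058 → Dec 16, 2058: 30 days (November has 30).
Dec 16, 2058 → Jan 16, 2059: 31 days (December has 31).
Jan 16, 2059 → Feb 16, 2059: 31 days (January has 31).
Feb 16, 2059 → Mar 16, 2059: 28 days (February has 28).
Mar 16, 2059 → Apr 16, 2059: 31 days (March has 31).
Apr 16, 2059 → May 11, 2059: 25 days.
Total: 176 days.

176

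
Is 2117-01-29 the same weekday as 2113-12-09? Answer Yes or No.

From Dec 9, 2113 to Jan 29, 2117 is 1147 days.
1147 mod 7 = 6, so they are different weekdays.
(Dec 9, 2113 is a Saturday; Jan 29, 2117 is a Friday.)

No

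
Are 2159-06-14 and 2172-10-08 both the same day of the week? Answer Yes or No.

From Jun 14, 2159 to Oct 8, 2172 is 4865 days.
4865 mod 7 = 0, so they are the same weekday.
(Jun 14, 2159 is a Thursday; Oct 8, 2172 is a Thursday.)

Yes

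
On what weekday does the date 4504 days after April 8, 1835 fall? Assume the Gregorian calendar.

Apr 8, 1835 is a Wednesday.
4504 mod 7 = 3, so 4504 days after a Wednesday is Wednesday + 3 = Saturday.

Saturday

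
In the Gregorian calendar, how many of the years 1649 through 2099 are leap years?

109

Multiples of 4 in [1649,2099]: 112.
Of those, multiples of 100: 4 (not leap unless ÷400).
Multiples of 400: 1.
Leap years = 112 − 4 + 1 = 109.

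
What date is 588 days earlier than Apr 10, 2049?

August 31, 2047

−365 (one year) → Apr 10, 2048 (223 left).
−10 → Mar 31, 2048 (end of Mar, 31 days; 213 left).
−31 → Feb 29, 2048 (end of Feb, 29 days; 182 left).
−29 → Jan 31, 2048 (end of Jan, 31 days; 153 left).
−31 → Dec 31, 2047 (end of Dec, 31 days; 122 left).
−31 → Nov 30, 2047 (end of Nov, 30 days; 91 left).
−30 → Oct 31, 2047 (end of Oct, 31 days; 61 left).
−31 → Sep 30, 2047 (end of Sep, 30 days; 30 left).
−30 → Aug 31, 2047 (end of Aug, 31 days; 0 left).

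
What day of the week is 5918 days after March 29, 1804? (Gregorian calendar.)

Sunday

Mar 29, 1804 is a Thursday.
5918 mod 7 = 3, so 5918 days after a Thursday is Thursday + 3 = Sunday.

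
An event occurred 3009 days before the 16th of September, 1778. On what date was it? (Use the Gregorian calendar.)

June 21, 1770

−365 (one year) → Sep 16, 1777 (2644 left).
−365 (one year) → Sep 16, 1776 (2279 left).
−366 (one year; includes Feb 29, 1776) → Sep 16, 1775 (1913 left).
−365 (one year) → Sep 16, 1774 (1548 left).
−365 (one year) → Sep 16, 1773 (1183 left).
−365 (one year) → Sep 16, 1772 (818 left).
−366 (one year; includes Feb 29, 1772) → Sep 16, 1771 (452 left).
−365 (one year) → Sep 16, 1770 (87 left).
−16 → Aug 31, 1770 (end of Aug, 31 days; 71 left).
−31 → Jul 31, 1770 (end of Jul, 31 days; 40 left).
−31 → Jun 30, 1770 (end of Jun, 30 days; 9 left).
−9 → Jun 21, 1770.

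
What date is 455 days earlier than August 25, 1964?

May 28, 1963

−366 (one year; includes Feb 29, 1964) → Aug 25, 1963 (89 left).
−25 → Jul 31, 1963 (end of Jul, 31 days; 64 left).
−31 → Jun 30, 1963 (end of Jun, 30 days; 33 left).
−30 → May 31, 1963 (end of May, 31 days; 3 left).
−3 → May 28, 1963.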